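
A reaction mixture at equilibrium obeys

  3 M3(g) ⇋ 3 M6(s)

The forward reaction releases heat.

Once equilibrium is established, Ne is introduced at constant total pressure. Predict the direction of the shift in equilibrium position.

Adding inert gas at constant total pressure expands the volume and lowers every reacting partial pressure. With Δn_gas = 0 − 3 = -3, Q moves away from K toward the side with fewer gas moles, so the system shifts toward the side with more gas moles — to the left.

left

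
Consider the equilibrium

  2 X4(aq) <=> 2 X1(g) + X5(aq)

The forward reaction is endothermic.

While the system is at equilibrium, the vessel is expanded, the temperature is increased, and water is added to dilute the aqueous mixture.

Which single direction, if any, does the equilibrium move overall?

cannot be determined

Gas moles: reactants 0, products 2 (Δn_gas = +2). Expansion shifts the system toward the side with more moles of gas — to the right.
The forward reaction is endothermic. Raising T favours the endothermic direction — shift to the right.
Dilution lowers every aqueous concentration by the same factor. Δn_aq = 1 − 2 = -1, so the system shifts toward the side with more dissolved moles — to the left.
The individual effects push in opposite directions; without quantitative information the net direction cannot be determined.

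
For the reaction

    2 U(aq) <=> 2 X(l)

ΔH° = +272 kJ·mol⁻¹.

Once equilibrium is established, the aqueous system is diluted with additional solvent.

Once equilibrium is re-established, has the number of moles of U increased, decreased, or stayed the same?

Dilution lowers every aqueous concentration by the same factor. Δn_aq = 0 − 2 = -2, so the system shifts toward the side with more dissolved moles — to the left.
The net shift is to the left. U is a reactant, so its amount increases.

increases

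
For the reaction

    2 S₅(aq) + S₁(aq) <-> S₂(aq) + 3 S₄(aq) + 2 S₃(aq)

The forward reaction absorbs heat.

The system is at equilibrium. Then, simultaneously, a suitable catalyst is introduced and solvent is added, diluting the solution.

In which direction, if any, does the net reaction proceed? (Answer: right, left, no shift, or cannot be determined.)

right

A catalyst speeds both forward and reverse rates equally; it changes neither Q nor K — no shift from this change.
Dilution lowers every aqueous concentration by the same factor. Δn_aq = 6 − 3 = +3, so the system shifts toward the side with more dissolved moles — to the right.
Only the nonzero effect(s) matter; the net shift is to the right.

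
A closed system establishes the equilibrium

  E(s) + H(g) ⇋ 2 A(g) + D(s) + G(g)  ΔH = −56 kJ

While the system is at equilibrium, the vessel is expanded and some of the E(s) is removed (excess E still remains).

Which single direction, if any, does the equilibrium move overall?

right

Gas moles: reactants 1, products 3 (Δn_gas = +2). Expansion shifts the system toward the side with more moles of gas — to the right.
E is a pure solid; its activity is 1 regardless of amount, so Q is unaffected — no shift from this change.
Only the nonzero effect(s) matter; the net shift is to the right.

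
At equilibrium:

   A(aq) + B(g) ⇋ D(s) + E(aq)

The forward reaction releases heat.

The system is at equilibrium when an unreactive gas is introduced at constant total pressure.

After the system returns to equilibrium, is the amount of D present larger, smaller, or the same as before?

Adding inert gas at constant total pressure expands the volume and lowers every reacting partial pressure. With Δn_gas = 0 − 1 = -1, Q moves away from K toward the side with fewer gas moles, so the system shifts toward the side with more gas moles — to the left.
The net shift is to the left. D is a product, so its amount decreases.

decreases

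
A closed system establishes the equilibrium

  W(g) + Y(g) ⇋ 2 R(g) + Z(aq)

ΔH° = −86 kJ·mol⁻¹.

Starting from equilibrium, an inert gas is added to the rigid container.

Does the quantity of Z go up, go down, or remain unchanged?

unchanged

At constant volume, adding an inert gas leaves every reacting species' partial pressure unchanged, so Q is unchanged — no shift from this change.
No net shift occurs, so the amount of Z is unchanged.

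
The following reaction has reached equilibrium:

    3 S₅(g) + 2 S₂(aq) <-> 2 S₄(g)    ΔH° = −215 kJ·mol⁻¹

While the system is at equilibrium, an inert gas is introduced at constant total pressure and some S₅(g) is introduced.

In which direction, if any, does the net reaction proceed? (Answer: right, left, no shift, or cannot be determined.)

Adding inert gas at constant total pressure expands the volume and lowers every reacting partial pressure. With Δn_gas = 2 − 3 = -1, Q moves away from K toward the side with fewer gas moles, so the system shifts toward the side with more gas moles — to the left.
Adding S₅ (g), a reactant, drives the reaction to the right.
The individual effects push in opposite directions; without quantitative information the net direction cannot be determined.

cannot be determined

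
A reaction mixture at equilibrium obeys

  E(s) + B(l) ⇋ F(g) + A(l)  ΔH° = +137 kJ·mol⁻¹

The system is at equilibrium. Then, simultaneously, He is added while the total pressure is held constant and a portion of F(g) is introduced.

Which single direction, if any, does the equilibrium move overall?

cannot be determined

Adding inert gas at constant total pressure expands the volume and lowers every reacting partial pressure. With Δn_gas = 1 − 0 = +1, Q moves away from K toward the side with fewer gas moles, so the system shifts toward the side with more gas moles — to the right.
Adding F (g), a product, drives the reaction to the left.
The individual effects push in opposite directions; without quantitative information the net direction cannot be determined.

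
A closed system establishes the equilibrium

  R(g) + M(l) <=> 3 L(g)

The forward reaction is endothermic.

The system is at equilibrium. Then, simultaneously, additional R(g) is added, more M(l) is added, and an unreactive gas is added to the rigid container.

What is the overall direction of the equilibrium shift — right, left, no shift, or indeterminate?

Adding R (g), a reactant, drives the reaction to the right.
M is a pure liquid; its activity is 1 regardless of amount, so Q is unaffected — no shift from this change.
At constant volume, adding an inert gas leaves every reacting species' partial pressure unchanged, so Q is unchanged — no shift from this change.
Only the nonzero effect(s) matter; the net shift is to the right.

right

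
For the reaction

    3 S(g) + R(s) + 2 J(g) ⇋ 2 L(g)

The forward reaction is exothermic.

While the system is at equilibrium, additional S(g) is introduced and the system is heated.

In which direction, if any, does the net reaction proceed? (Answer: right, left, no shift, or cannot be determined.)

cannot be determined

Adding S (g), a reactant, drives the reaction to the right.
The forward reaction is exothermic. Raising T favours the endothermic direction — shift to the left.
The individual effects push in opposite directions; without quantitative information the net direction cannot be determined.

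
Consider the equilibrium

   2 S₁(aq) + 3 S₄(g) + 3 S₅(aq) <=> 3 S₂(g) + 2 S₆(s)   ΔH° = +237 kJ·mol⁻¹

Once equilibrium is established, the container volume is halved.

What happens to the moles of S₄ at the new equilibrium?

unchanged

Gas moles: reactants 3, products 3. Δn_gas = 0, so a volume change leaves Q equal to K — no shift from this change.
No net shift occurs, so the amount of S₄ is unchanged.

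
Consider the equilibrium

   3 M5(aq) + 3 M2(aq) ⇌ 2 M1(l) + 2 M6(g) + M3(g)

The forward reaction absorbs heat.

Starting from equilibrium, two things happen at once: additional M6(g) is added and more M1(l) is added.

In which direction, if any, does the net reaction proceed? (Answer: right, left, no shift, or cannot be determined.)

Adding M6 (g), a product, drives the reaction to the left.
M1 is a pure liquid; its activity is 1 regardless of amount, so Q is unaffected — no shift from this change.
Only the nonzero effect(s) matter; the net shift is to the left.

left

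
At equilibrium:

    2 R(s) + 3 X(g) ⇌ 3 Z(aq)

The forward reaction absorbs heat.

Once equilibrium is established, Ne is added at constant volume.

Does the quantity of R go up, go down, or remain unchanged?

At constant volume, adding an inert gas leaves every reacting species' partial pressure unchanged, so Q is unchanged — no shift from this change.
No net shift occurs, so the amount of R is unchanged.

unchanged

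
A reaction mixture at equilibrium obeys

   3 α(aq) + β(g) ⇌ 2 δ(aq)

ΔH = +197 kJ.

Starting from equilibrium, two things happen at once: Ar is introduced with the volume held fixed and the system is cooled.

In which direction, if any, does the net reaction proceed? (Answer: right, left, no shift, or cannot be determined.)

At constant volume, adding an inert gas leaves every reacting species' partial pressure unchanged, so Q is unchanged — no shift from this change.
The forward reaction is endothermic. Lowering T favours the exothermic direction — shift to the left.
Only the nonzero effect(s) matter; the net shift is to the left.

left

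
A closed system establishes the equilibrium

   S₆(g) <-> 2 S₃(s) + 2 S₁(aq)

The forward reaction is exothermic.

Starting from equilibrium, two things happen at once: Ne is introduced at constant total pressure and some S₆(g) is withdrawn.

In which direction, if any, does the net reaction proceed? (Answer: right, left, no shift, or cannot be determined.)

left

Adding inert gas at constant total pressure expands the volume and lowers every reacting partial pressure. With Δn_gas = 0 − 1 = -1, Q moves away from K toward the side with fewer gas moles, so the system shifts toward the side with more gas moles — to the left.
Removing S₆ (g), a reactant, drives the reaction to the left.
All effects act in the same direction — net shift to the left.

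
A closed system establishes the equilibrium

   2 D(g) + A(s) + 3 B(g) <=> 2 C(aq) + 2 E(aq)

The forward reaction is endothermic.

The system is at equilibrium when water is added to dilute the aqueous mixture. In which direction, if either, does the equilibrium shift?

Dilution lowers every aqueous concentration by the same factor. Δn_aq = 4 − 0 = +4, so the system shifts toward the side with more dissolved moles — to the right.

right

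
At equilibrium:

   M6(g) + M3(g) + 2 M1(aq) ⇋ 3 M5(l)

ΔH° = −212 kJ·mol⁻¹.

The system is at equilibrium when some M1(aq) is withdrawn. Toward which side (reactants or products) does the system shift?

left

Removing M1 (aq), a reactant, drives the reaction to the left.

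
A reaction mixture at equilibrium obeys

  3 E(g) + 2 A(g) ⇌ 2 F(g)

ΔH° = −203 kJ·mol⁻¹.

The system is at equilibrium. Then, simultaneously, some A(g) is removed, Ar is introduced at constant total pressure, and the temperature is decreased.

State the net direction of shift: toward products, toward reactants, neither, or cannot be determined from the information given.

cannot be determined

Removing A (g), a reactant, drives the reaction to the left.
Adding inert gas at constant total pressure expands the volume and lowers every reacting partial pressure. With Δn_gas = 2 − 5 = -3, Q moves away from K toward the side with fewer gas moles, so the system shifts toward the side with more gas moles — to the left.
The forward reaction is exothermic. Lowering T favours the exothermic direction — shift to the right.
The individual effects push in opposite directions; without quantitative information the net direction cannot be determined.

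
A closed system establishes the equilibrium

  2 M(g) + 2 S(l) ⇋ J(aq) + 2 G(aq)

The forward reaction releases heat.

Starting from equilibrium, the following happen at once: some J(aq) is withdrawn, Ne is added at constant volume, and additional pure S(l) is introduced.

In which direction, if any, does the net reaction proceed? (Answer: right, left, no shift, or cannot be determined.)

right

Removing J (aq), a product, drives the reaction to the right.
At constant volume, adding an inert gas leaves every reacting species' partial pressure unchanged, so Q is unchanged — no shift from this change.
S is a pure liquid; its activity is 1 regardless of amount, so Q is unaffected — no shift from this change.
Only the nonzero effect(s) matter; the net shift is to the right.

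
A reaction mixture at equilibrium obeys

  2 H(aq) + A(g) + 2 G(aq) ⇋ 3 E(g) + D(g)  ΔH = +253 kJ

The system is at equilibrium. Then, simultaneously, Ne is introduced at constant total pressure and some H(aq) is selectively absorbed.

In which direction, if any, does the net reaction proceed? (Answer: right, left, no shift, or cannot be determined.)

Adding inert gas at constant total pressure expands the volume and lowers every reacting partial pressure. With Δn_gas = 4 − 1 = +3, Q moves away from K toward the side with fewer gas moles, so the system shifts toward the side with more gas moles — to the right.
Removing H (aq), a reactant, drives the reaction to the left.
The individual effects push in opposite directions; without quantitative information the net direction cannot be determined.

cannot be determined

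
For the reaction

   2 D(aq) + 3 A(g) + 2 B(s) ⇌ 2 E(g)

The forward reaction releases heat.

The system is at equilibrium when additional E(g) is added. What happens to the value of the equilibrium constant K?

The equilibrium constant depends only on temperature. This perturbation may move the position of equilibrium, but since T is unchanged, K itself is unchanged.

unchanged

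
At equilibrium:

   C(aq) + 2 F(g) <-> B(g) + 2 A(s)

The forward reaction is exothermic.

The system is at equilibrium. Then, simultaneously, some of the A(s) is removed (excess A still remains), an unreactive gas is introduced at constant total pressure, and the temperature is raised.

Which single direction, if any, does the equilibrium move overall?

A is a pure solid; its activity is 1 regardless of amount, so Q is unaffected — no shift from this change.
Adding inert gas at constant total pressure expands the volume and lowers every reacting partial pressure. With Δn_gas = 1 − 2 = -1, Q moves away from K toward the side with fewer gas moles, so the system shifts toward the side with more gas moles — to the left.
The forward reaction is exothermic. Raising T favours the endothermic direction — shift to the left.
Only the nonzero effect(s) matter; the net shift is to the left.

left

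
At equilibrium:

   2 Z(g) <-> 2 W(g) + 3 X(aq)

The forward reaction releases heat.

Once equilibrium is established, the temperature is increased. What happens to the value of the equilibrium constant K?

K depends on temperature via the van 't Hoff relation. The forward reaction is exothermic, so raising T decreases K.

decreases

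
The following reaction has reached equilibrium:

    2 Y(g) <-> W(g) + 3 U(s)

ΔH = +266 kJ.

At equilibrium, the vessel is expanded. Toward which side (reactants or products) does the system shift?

left

Gas moles: reactants 2, products 1 (Δn_gas = -1). Expansion shifts the system toward the side with more moles of gas — to the left.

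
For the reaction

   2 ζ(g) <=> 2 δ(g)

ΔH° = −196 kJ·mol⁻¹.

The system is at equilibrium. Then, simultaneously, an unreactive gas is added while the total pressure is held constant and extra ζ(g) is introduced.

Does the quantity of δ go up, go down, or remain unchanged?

Adding inert gas at constant total pressure expands the volume, scaling every reacting partial pressure by the same factor. Δn_gas = 2 − 2 = 0, so Q is unchanged — no shift.
Adding ζ (g), a reactant, drives the reaction to the right.
The net shift is to the right. δ is a product, so its amount increases.

increases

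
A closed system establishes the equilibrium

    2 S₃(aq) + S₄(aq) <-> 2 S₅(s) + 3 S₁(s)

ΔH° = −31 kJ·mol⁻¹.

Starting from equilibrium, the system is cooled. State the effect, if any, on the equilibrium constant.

increases

K depends on temperature via the van 't Hoff relation. The forward reaction is exothermic, so lowering T increases K.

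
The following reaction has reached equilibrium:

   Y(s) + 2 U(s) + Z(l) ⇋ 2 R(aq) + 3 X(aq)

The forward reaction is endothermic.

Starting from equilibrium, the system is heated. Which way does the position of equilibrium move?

right

The forward reaction is endothermic. Raising T favours the endothermic direction — shift to the right.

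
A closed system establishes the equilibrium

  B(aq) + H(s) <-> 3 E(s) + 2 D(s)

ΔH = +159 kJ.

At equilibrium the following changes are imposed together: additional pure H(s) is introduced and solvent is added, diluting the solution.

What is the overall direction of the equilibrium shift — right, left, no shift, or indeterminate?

H is a pure solid; its activity is 1 regardless of amount, so Q is unaffected — no shift from this change.
Dilution lowers every aqueous concentration by the same factor. Δn_aq = 0 − 1 = -1, so the system shifts toward the side with more dissolved moles — to the left.
Only the nonzero effect(s) matter; the net shift is to the left.

left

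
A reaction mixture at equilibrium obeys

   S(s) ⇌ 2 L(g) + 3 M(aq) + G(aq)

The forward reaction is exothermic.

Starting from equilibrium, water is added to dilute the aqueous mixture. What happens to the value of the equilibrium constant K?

The equilibrium constant depends only on temperature. This perturbation may move the position of equilibrium, but since T is unchanged, K itself is unchanged.

unchanged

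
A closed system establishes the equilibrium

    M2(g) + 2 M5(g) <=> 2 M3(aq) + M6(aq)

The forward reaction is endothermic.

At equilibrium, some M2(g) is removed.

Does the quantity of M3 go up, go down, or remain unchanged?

Removing M2 (g), a reactant, drives the reaction to the left.
The net shift is to the left. M3 is a product, so its amount decreases.

decreases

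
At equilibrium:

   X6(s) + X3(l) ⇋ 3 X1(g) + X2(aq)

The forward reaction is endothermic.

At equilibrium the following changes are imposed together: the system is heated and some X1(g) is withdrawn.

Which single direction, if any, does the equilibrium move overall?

The forward reaction is endothermic. Raising T favours the endothermic direction — shift to the right.
Removing X1 (g), a product, drives the reaction to the right.
All effects act in the same direction — net shift to the right.

right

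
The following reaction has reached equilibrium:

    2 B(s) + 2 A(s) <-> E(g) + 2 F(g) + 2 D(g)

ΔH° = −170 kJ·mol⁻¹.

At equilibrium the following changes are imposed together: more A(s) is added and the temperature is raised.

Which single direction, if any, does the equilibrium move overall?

left

A is a pure solid; its activity is 1 regardless of amount, so Q is unaffected — no shift from this change.
The forward reaction is exothermic. Raising T favours the endothermic direction — shift to the left.
Only the nonzero effect(s) matter; the net shift is to the left.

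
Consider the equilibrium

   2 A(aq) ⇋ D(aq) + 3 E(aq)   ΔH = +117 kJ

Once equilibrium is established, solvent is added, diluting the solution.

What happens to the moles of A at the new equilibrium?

Dilution lowers every aqueous concentration by the same factor. Δn_aq = 4 − 2 = +2, so the system shifts toward the side with more dissolved moles — to the right.
The net shift is to the right. A is a reactant, so its amount decreases.

decreases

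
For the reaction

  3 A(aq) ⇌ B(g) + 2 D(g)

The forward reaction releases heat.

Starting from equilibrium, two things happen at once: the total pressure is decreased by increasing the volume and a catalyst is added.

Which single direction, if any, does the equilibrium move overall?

right

Gas moles: reactants 0, products 3 (Δn_gas = +3). Expansion shifts the system toward the side with more moles of gas — to the right.
A catalyst speeds both forward and reverse rates equally; it changes neither Q nor K — no shift from this change.
Only the nonzero effect(s) matter; the net shift is to the right.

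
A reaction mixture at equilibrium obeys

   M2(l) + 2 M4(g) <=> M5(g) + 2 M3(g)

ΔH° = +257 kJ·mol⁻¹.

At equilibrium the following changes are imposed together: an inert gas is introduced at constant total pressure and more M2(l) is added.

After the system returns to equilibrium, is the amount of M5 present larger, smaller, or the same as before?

increases

Adding inert gas at constant total pressure expands the volume and lowers every reacting partial pressure. With Δn_gas = 3 − 2 = +1, Q moves away from K toward the side with fewer gas moles, so the system shifts toward the side with more gas moles — to the right.
M2 is a pure liquid; its activity is 1 regardless of amount, so Q is unaffected — no shift from this change.
The net shift is to the right. M5 is a product, so its amount increases.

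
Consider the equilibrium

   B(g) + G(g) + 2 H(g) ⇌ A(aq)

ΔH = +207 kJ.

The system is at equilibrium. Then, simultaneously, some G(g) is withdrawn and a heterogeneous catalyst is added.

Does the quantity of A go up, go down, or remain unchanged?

decreases

Removing G (g), a reactant, drives the reaction to the left.
A catalyst speeds both forward and reverse rates equally; it changes neither Q nor K — no shift from this change.
The net shift is to the left. A is a product, so its amount decreases.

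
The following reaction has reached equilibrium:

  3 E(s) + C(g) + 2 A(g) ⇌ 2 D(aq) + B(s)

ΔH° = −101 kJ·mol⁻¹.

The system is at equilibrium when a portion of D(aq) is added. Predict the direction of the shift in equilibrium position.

left

Adding D (aq), a product, drives the reaction to the left.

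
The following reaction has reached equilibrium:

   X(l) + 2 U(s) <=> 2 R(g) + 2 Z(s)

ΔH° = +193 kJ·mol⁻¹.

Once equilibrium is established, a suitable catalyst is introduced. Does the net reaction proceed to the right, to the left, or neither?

no shift

A catalyst speeds both forward and reverse rates equally; it changes neither Q nor K — no shift from this change.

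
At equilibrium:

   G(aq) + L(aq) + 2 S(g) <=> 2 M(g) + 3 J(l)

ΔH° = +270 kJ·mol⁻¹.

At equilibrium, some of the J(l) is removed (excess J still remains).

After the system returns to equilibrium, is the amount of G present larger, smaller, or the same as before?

unchanged

J is a pure liquid; its activity is 1 regardless of amount, so Q is unaffected — no shift from this change.
No net shift occurs, so the amount of G is unchanged.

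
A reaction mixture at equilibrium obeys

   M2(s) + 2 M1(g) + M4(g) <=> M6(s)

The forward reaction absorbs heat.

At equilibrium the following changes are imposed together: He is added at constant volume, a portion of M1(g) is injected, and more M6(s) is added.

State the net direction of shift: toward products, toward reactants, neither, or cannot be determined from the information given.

right

At constant volume, adding an inert gas leaves every reacting species' partial pressure unchanged, so Q is unchanged — no shift from this change.
Adding M1 (g), a reactant, drives the reaction to the right.
M6 is a pure solid; its activity is 1 regardless of amount, so Q is unaffected — no shift from this change.
Only the nonzero effect(s) matter; the net shift is to the right.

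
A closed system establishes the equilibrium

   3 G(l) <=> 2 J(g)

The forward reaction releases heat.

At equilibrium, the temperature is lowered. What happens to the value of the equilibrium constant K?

increases

K depends on temperature via the van 't Hoff relation. The forward reaction is exothermic, so lowering T increases K.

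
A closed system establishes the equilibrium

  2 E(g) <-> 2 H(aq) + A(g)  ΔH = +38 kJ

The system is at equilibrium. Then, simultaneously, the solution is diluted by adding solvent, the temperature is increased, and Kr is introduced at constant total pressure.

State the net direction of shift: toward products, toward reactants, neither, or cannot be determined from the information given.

cannot be determined

Dilution lowers every aqueous concentration by the same factor. Δn_aq = 2 − 0 = +2, so the system shifts toward the side with more dissolved moles — to the right.
The forward reaction is endothermic. Raising T favours the endothermic direction — shift to the right.
Adding inert gas at constant total pressure expands the volume and lowers every reacting partial pressure. With Δn_gas = 1 − 2 = -1, Q moves away from K toward the side with fewer gas moles, so the system shifts toward the side with more gas moles — to the left.
The individual effects push in opposite directions; without quantitative information the net direction cannot be determined.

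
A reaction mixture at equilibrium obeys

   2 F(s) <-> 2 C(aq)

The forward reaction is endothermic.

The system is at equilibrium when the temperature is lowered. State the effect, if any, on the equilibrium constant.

K depends on temperature via the van 't Hoff relation. The forward reaction is endothermic, so lowering T decreases K.

decreases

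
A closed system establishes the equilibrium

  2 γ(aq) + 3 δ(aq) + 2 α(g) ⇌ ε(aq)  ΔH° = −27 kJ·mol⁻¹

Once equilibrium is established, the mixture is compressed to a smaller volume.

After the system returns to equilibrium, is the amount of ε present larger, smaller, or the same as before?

Gas moles: reactants 2, products 0 (Δn_gas = -2). Compression shifts the system toward the side with fewer moles of gas — to the right.
The net shift is to the right. ε is a product, so its amount increases.

increases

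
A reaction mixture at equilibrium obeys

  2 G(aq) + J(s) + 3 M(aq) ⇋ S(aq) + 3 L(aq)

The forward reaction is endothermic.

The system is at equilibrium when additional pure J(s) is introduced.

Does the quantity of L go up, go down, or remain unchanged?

J is a pure solid; its activity is 1 regardless of amount, so Q is unaffected — no shift from this change.
No net shift occurs, so the amount of L is unchanged.

unchanged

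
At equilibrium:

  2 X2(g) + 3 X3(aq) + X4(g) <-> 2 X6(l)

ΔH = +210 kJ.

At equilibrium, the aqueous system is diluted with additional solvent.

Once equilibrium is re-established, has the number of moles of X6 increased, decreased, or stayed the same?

decreases

Dilution lowers every aqueous concentration by the same factor. Δn_aq = 0 − 3 = -3, so the system shifts toward the side with more dissolved moles — to the left.
The net shift is to the left. X6 is a product, so its amount decreases.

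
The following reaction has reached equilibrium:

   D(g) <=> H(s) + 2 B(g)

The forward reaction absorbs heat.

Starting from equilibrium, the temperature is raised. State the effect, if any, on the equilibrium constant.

K depends on temperature via the van 't Hoff relation. The forward reaction is endothermic, so raising T increases K.

increases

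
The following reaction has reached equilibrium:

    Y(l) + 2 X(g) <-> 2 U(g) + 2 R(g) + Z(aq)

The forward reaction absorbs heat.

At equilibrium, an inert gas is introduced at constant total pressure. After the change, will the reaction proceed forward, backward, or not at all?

right

Adding inert gas at constant total pressure expands the volume and lowers every reacting partial pressure. With Δn_gas = 4 − 2 = +2, Q moves away from K toward the side with fewer gas moles, so the system shifts toward the side with more gas moles — to the right.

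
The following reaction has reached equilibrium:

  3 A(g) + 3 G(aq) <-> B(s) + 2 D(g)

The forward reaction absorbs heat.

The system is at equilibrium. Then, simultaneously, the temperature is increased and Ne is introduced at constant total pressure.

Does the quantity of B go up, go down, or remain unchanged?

The forward reaction is endothermic. Raising T favours the endothermic direction — shift to the right.
Adding inert gas at constant total pressure expands the volume and lowers every reacting partial pressure. With Δn_gas = 2 − 3 = -1, Q moves away from K toward the side with fewer gas moles, so the system shifts toward the side with more gas moles — to the left.
The two effects oppose each other, so the net shift — and hence the change in B — cannot be determined from the given information.

cannot be determined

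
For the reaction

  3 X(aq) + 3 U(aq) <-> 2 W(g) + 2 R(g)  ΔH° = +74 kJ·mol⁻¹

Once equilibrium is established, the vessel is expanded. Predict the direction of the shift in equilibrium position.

Gas moles: reactants 0, products 4 (Δn_gas = +4). Expansion shifts the system toward the side with more moles of gas — to the right.

right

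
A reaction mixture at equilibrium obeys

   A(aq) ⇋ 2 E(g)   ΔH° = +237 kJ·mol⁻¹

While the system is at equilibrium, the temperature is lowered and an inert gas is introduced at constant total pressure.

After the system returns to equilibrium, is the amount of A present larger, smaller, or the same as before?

The forward reaction is endothermic. Lowering T favours the exothermic direction — shift to the left.
Adding inert gas at constant total pressure expands the volume and lowers every reacting partial pressure. With Δn_gas = 2 − 0 = +2, Q moves away from K toward the side with fewer gas moles, so the system shifts toward the side with more gas moles — to the right.
The two effects oppose each other, so the net shift — and hence the change in A — cannot be determined from the given information.

cannot be determined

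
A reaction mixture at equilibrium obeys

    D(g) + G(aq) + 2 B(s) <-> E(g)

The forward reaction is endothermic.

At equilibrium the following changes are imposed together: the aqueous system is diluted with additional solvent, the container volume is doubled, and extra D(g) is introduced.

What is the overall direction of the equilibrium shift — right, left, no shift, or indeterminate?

cannot be determined

Dilution lowers every aqueous concentration by the same factor. Δn_aq = 0 − 1 = -1, so the system shifts toward the side with more dissolved moles — to the left.
Gas moles: reactants 1, products 1. Δn_gas = 0, so a volume change leaves Q equal to K — no shift from this change.
Adding D (g), a reactant, drives the reaction to the right.
The individual effects push in opposite directions; without quantitative information the net direction cannot be determined.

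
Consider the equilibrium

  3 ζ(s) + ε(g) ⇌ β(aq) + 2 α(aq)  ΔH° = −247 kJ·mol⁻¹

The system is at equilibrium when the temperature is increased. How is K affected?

decreases

K depends on temperature via the van 't Hoff relation. The forward reaction is exothermic, so raising T decreases K.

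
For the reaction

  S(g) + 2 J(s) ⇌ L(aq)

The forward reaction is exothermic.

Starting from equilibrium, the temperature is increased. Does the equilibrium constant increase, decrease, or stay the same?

K depends on temperature via the van 't Hoff relation. The forward reaction is exothermic, so raising T decreases K.

decreases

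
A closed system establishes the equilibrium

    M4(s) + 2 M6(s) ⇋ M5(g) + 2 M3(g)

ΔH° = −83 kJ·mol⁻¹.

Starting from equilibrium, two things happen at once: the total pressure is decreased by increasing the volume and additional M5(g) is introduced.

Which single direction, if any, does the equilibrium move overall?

cannot be determined

Gas moles: reactants 0, products 3 (Δn_gas = +3). Expansion shifts the system toward the side with more moles of gas — to the right.
Adding M5 (g), a product, drives the reaction to the left.
The individual effects push in opposite directions; without quantitative information the net direction cannot be determined.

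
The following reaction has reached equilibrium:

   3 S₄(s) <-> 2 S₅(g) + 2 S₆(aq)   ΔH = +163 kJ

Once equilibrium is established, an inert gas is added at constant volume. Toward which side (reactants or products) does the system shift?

At constant volume, adding an inert gas leaves every reacting species' partial pressure unchanged, so Q is unchanged — no shift from this change.

no shift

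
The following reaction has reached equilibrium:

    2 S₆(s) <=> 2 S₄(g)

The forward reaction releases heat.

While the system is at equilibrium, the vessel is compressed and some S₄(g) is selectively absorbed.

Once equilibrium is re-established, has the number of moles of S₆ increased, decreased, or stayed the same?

cannot be determined

Gas moles: reactants 0, products 2 (Δn_gas = +2). Compression shifts the system toward the side with fewer moles of gas — to the left.
Removing S₄ (g), a product, drives the reaction to the right.
The two effects oppose each other, so the net shift — and hence the change in S₆ — cannot be determined from the given information.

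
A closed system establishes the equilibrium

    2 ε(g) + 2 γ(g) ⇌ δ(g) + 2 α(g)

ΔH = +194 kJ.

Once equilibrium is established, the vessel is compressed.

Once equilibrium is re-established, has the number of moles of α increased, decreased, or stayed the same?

Gas moles: reactants 4, products 3 (Δn_gas = -1). Compression shifts the system toward the side with fewer moles of gas — to the right.
The net shift is to the right. α is a product, so its amount increases.

increases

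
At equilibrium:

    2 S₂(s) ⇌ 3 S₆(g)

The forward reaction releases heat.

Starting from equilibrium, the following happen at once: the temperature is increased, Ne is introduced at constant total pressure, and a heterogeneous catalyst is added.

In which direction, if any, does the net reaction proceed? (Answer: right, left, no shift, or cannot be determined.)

cannot be determined

The forward reaction is exothermic. Raising T favours the endothermic direction — shift to the left.
Adding inert gas at constant total pressure expands the volume and lowers every reacting partial pressure. With Δn_gas = 3 − 0 = +3, Q moves away from K toward the side with fewer gas moles, so the system shifts toward the side with more gas moles — to the right.
A catalyst speeds both forward and reverse rates equally; it changes neither Q nor K — no shift from this change.
The individual effects push in opposite directions; without quantitative information the net direction cannot be determined.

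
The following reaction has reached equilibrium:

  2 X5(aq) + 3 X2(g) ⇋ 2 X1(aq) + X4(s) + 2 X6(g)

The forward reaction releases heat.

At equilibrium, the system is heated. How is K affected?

decreases

K depends on temperature via the van 't Hoff relation. The forward reaction is exothermic, so raising T decreases K.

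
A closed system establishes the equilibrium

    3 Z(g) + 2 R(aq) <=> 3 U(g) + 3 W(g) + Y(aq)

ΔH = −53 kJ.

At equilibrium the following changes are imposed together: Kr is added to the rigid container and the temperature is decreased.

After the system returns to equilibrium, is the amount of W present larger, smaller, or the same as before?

increases

At constant volume, adding an inert gas leaves every reacting species' partial pressure unchanged, so Q is unchanged — no shift from this change.
The forward reaction is exothermic. Lowering T favours the exothermic direction — shift to the right.
The net shift is to the right. W is a product, so its amount increases.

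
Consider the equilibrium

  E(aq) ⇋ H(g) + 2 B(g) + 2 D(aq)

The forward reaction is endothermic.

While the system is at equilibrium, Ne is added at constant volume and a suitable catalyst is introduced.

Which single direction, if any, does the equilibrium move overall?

At constant volume, adding an inert gas leaves every reacting species' partial pressure unchanged, so Q is unchanged — no shift from this change.
A catalyst speeds both forward and reverse rates equally; it changes neither Q nor K — no shift from this change.
None of the changes alters Q relative to K, so there is no net shift.

no shift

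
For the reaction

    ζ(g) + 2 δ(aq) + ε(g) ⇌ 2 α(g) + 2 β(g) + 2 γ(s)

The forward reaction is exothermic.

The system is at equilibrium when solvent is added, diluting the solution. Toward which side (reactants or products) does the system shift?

Dilution lowers every aqueous concentration by the same factor. Δn_aq = 0 − 2 = -2, so the system shifts toward the side with more dissolved moles — to the left.

left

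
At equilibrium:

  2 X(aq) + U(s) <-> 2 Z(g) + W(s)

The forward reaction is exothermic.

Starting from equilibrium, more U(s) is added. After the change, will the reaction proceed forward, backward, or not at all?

no shift

U is a pure solid; its activity is 1 regardless of amount, so Q is unaffected — no shift from this change.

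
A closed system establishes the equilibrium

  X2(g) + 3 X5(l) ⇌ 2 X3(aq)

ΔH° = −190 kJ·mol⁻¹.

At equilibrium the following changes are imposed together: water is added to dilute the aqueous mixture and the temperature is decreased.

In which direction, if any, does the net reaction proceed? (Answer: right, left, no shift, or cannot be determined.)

right

Dilution lowers every aqueous concentration by the same factor. Δn_aq = 2 − 0 = +2, so the system shifts toward the side with more dissolved moles — to the right.
The forward reaction is exothermic. Lowering T favours the exothermic direction — shift to the right.
All effects act in the same direction — net shift to the right.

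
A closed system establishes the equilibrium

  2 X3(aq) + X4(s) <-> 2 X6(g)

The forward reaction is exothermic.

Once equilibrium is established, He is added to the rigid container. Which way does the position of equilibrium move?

At constant volume, adding an inert gas leaves every reacting species' partial pressure unchanged, so Q is unchanged — no shift from this change.

no shift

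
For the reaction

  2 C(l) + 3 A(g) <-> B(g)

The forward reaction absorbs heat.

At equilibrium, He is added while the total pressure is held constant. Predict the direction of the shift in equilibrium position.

Adding inert gas at constant total pressure expands the volume and lowers every reacting partial pressure. With Δn_gas = 1 − 3 = -2, Q moves away from K toward the side with fewer gas moles, so the system shifts toward the side with more gas moles — to the left.

left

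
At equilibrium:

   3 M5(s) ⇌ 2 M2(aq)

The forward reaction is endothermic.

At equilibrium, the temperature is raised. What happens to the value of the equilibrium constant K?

increases

K depends on temperature via the van 't Hoff relation. The forward reaction is endothermic, so raising T increases K.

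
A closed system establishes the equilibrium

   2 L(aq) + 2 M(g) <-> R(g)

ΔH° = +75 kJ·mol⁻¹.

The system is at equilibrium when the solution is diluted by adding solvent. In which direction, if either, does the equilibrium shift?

Dilution lowers every aqueous concentration by the same factor. Δn_aq = 0 − 2 = -2, so the system shifts toward the side with more dissolved moles — to the left.

left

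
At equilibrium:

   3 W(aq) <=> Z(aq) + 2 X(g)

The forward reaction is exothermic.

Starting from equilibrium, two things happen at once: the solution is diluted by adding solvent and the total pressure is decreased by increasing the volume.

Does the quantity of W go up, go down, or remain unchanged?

cannot be determined

Dilution lowers every aqueous concentration by the same factor. Δn_aq = 1 − 3 = -2, so the system shifts toward the side with more dissolved moles — to the left.
Gas moles: reactants 0, products 2 (Δn_gas = +2). Expansion shifts the system toward the side with more moles of gas — to the right.
The two effects oppose each other, so the net shift — and hence the change in W — cannot be determined from the given information.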